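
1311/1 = 1311 = 1311.00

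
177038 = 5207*34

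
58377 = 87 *671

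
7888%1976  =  1960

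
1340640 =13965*96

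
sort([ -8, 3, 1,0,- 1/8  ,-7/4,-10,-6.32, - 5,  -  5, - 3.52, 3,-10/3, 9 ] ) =[ - 10,- 8, - 6.32 ,-5,-5, - 3.52,- 10/3, - 7/4, - 1/8,  0,1,3, 3,9 ] 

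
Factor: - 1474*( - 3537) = 5213538 = 2^1*3^3*11^1*67^1 * 131^1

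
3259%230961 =3259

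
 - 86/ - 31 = 86/31=2.77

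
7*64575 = 452025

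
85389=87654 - 2265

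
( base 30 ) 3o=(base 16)72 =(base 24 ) 4I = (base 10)114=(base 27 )46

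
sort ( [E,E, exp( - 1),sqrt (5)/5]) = [ exp( - 1), sqrt(5)/5,E,  E] 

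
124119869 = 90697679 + 33422190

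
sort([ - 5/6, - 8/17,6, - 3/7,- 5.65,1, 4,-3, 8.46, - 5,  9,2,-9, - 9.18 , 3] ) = [ - 9.18, - 9, - 5.65,-5  , - 3,  -  5/6,-8/17, -3/7,1,2, 3,4,6,8.46,9]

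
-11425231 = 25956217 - 37381448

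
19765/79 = 250  +  15/79 = 250.19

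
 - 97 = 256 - 353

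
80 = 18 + 62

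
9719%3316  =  3087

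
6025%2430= 1165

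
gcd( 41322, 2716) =194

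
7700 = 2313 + 5387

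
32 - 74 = -42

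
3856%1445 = 966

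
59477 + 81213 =140690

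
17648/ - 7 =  - 17648/7= - 2521.14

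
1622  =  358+1264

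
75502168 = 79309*952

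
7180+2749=9929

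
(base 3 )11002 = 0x6E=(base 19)5f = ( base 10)110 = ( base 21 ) 55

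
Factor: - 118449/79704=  - 2^( -3)*3^ (-2 )*107^1 = - 107/72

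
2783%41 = 36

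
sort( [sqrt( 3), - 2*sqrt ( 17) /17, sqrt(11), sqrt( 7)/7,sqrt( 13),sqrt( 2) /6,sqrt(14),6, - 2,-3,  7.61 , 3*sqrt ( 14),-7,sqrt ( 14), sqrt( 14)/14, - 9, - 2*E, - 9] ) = [ -9, - 9, - 7, - 2*E,-3,- 2, - 2 * sqrt( 17)/17, sqrt(2)/6,sqrt( 14 )/14,  sqrt( 7)/7,sqrt( 3 ),sqrt( 11),sqrt(13 ),  sqrt( 14 ) , sqrt (14),6, 7.61, 3*sqrt(14 )]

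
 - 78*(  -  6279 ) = 489762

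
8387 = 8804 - 417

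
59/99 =59/99=0.60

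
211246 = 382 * 553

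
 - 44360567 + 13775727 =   -  30584840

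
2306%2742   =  2306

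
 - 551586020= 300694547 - 852280567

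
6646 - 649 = 5997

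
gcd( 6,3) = 3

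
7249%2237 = 538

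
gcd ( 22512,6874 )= 14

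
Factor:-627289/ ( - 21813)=949/33 =3^(  -  1)*11^(- 1 ) * 13^1 *73^1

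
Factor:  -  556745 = -5^1 * 7^1*15907^1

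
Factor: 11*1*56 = 616 = 2^3 * 7^1*11^1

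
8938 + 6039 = 14977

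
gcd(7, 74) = 1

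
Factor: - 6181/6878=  - 2^ ( - 1)*7^1 * 19^( - 1)*181^(  -  1) * 883^1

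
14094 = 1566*9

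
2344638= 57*41134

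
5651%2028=1595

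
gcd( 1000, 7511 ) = 1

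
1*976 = 976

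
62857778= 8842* 7109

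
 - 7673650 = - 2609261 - 5064389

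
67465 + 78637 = 146102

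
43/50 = 43/50=0.86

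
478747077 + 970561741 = 1449308818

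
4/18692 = 1/4673 = 0.00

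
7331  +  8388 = 15719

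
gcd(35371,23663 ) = 1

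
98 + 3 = 101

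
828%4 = 0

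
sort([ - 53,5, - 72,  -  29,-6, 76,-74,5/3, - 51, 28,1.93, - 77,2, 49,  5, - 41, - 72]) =[ - 77, - 74, - 72, - 72, - 53, - 51, - 41, - 29,-6,5/3,1.93,2,5,5, 28 , 49,76] 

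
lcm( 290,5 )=290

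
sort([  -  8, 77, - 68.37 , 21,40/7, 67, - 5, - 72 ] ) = [ - 72, - 68.37, - 8, - 5,  40/7,21, 67, 77] 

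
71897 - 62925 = 8972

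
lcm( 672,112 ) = 672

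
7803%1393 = 838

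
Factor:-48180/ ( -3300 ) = 5^( - 1 )*73^1  =  73/5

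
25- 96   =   - 71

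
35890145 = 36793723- 903578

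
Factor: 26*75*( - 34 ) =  - 2^2*3^1*5^2*13^1*17^1  =  - 66300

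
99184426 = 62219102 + 36965324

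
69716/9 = 69716/9=7746.22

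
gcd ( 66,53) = 1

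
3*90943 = 272829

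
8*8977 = 71816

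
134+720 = 854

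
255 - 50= 205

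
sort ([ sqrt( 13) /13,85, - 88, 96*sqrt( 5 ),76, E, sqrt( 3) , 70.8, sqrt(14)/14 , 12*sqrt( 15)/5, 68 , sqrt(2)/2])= [ - 88,sqrt ( 14)/14, sqrt( 13)/13,sqrt (2)/2,sqrt ( 3), E, 12*sqrt ( 15 ) /5, 68, 70.8, 76,85,  96* sqrt( 5)]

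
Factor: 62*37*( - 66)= - 151404 = -2^2*3^1*11^1*31^1*37^1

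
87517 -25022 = 62495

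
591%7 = 3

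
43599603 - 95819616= -52220013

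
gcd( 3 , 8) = 1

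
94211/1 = 94211  =  94211.00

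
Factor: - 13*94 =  - 1222 = - 2^1*13^1*47^1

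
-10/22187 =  - 1 + 22177/22187 = -0.00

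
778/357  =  2 + 64/357 = 2.18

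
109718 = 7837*14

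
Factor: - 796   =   -2^2*199^1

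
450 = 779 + -329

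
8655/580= 14 + 107/116 =14.92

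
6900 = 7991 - 1091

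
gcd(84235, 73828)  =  1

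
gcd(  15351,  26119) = 1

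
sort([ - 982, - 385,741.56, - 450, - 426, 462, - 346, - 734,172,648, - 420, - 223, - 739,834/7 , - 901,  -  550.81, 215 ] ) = [  -  982, - 901, - 739, - 734, - 550.81, - 450, - 426, - 420, - 385, - 346, - 223,834/7,172,215,462 , 648,741.56 ] 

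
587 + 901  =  1488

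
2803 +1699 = 4502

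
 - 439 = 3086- 3525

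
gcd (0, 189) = 189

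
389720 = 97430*4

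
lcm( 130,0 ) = 0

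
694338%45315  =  14613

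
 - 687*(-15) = 10305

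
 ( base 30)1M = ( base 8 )64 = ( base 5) 202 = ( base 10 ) 52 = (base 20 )2C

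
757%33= 31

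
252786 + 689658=942444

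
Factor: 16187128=2^3*17^1*41^1 * 2903^1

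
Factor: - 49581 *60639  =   - 3^3* 7^1*17^1 * 29^1*41^1* 787^1 = - 3006542259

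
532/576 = 133/144 =0.92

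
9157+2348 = 11505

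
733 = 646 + 87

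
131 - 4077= -3946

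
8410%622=324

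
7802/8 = 3901/4 = 975.25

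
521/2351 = 521/2351 = 0.22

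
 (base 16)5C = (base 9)112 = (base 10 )92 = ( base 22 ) 44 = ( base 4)1130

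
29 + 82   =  111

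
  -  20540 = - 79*260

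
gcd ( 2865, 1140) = 15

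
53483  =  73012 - 19529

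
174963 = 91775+83188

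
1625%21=8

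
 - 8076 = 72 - 8148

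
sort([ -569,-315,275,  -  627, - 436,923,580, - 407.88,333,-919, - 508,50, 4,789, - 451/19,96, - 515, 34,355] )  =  [ - 919, - 627, - 569,-515, - 508,  -  436, - 407.88, - 315, - 451/19,4,34, 50,96,275,333,355,580,  789,  923 ]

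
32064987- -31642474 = 63707461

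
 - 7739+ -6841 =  - 14580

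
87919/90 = 87919/90 = 976.88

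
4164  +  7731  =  11895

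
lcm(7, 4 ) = 28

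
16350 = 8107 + 8243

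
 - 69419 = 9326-78745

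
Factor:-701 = - 701^1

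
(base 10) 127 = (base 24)57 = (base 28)4F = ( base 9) 151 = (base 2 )1111111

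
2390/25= 478/5 = 95.60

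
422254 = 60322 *7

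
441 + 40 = 481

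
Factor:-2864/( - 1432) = 2^1 = 2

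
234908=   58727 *4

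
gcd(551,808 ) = 1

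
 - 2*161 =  - 322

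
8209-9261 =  - 1052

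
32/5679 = 32/5679 = 0.01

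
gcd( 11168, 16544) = 32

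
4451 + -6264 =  - 1813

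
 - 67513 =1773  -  69286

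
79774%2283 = 2152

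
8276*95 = 786220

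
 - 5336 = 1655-6991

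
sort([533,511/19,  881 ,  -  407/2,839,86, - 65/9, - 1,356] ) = [ - 407/2, - 65/9, - 1, 511/19 , 86 , 356,533, 839, 881]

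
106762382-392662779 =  - 285900397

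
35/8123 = 35/8123 = 0.00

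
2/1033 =2/1033 = 0.00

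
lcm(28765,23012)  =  115060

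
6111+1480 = 7591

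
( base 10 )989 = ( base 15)45E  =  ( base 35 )S9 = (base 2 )1111011101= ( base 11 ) 81A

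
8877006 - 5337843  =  3539163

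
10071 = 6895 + 3176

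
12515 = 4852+7663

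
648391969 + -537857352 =110534617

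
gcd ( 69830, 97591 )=1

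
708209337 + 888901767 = 1597111104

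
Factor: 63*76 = 2^2*3^2*7^1*19^1 = 4788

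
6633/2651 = 603/241 = 2.50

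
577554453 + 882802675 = 1460357128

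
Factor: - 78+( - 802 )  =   - 880 = - 2^4*5^1*11^1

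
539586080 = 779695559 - 240109479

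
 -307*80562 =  - 24732534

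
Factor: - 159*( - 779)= 123861 =3^1*19^1*  41^1*53^1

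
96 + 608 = 704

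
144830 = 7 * 20690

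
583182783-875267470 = -292084687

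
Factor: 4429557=3^2*11^1* 101^1*443^1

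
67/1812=67/1812 = 0.04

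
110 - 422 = - 312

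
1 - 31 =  - 30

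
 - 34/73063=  - 34/73063 = -0.00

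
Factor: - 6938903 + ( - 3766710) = -47^1*379^1*601^1 = -10705613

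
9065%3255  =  2555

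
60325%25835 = 8655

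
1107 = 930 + 177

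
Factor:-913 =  - 11^1* 83^1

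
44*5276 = 232144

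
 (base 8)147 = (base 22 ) 4f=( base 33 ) 34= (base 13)7c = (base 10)103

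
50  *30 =1500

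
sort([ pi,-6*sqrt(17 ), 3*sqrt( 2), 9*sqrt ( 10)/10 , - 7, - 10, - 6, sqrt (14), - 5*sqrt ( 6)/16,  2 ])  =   [ - 6*sqrt( 17), - 10,- 7 ,-6,  -  5*sqrt( 6)/16, 2,9*sqrt(10 ) /10, pi,sqrt(14 ),  3*sqrt(2 )] 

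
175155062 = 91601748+83553314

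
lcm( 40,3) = 120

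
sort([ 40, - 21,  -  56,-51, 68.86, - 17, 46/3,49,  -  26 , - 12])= [ - 56, - 51 ,-26 , - 21,-17, - 12,46/3, 40,49,68.86 ] 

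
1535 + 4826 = 6361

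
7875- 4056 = 3819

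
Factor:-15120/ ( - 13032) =210/181 =2^1*3^1 * 5^1*7^1*181^(  -  1 )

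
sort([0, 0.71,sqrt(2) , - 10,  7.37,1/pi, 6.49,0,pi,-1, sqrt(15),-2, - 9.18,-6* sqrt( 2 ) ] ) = [-10,-9.18, -6*sqrt (2 ), - 2, - 1,0,0 , 1/pi , 0.71, sqrt( 2),pi,sqrt(15),6.49, 7.37]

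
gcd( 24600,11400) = 600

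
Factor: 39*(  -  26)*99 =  - 2^1*3^3*11^1*13^2 = - 100386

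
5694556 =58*98182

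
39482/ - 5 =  - 7897+ 3/5= - 7896.40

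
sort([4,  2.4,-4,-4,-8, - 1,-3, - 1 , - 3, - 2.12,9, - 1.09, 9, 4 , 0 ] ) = [-8, - 4, - 4,  -  3,-3, - 2.12, - 1.09, - 1, - 1, 0 , 2.4,4 , 4, 9, 9 ]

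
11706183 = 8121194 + 3584989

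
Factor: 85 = 5^1*17^1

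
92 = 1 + 91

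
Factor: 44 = 2^2*11^1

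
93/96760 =93/96760 = 0.00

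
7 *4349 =30443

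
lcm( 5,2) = 10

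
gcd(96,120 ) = 24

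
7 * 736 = 5152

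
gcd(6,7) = 1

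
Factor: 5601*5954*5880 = 2^4*3^2*5^1*7^2*13^1*229^1*1867^1 = 196088321520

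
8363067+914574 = 9277641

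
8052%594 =330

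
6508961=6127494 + 381467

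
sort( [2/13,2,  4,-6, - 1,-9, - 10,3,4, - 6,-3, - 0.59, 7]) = [ - 10,-9,  -  6, - 6, - 3,- 1, - 0.59, 2/13,2,3, 4,4, 7 ]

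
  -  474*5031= - 2384694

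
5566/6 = 2783/3 = 927.67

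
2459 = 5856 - 3397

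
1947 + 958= 2905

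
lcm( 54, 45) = 270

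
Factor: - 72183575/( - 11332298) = 2^( -1)*5^2*31^( - 1 )*41^1*70423^1*182779^( - 1)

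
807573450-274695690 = 532877760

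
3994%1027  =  913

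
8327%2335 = 1322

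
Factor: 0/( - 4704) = 0 = 0^1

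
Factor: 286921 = 479^1*599^1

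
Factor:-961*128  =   - 2^7*31^2=- 123008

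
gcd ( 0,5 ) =5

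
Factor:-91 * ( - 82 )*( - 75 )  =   - 2^1  *  3^1*5^2*7^1*13^1*41^1 =- 559650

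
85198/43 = 85198/43 = 1981.35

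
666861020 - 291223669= 375637351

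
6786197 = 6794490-8293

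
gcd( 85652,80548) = 4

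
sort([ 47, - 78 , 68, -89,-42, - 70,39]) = [ - 89, - 78, - 70, - 42, 39 , 47, 68 ] 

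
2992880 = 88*34010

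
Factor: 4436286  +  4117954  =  8554240 = 2^8*5^1 * 41^1 * 163^1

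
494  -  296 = 198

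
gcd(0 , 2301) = 2301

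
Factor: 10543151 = 10543151^1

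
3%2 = 1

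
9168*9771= 89580528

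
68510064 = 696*98434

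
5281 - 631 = 4650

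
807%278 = 251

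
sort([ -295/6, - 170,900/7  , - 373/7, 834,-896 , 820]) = [ - 896, - 170, - 373/7, - 295/6,900/7,820,834 ] 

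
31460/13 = 2420 = 2420.00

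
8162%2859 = 2444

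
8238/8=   1029+ 3/4  =  1029.75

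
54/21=18/7=2.57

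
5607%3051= 2556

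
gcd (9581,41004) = 67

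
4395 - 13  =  4382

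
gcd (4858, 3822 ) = 14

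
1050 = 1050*1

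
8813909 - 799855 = 8014054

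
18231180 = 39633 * 460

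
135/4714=135/4714 = 0.03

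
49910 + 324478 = 374388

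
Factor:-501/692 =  - 2^ (-2)*3^1 * 167^1 * 173^( - 1 )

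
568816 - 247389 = 321427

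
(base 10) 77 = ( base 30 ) 2H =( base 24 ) 35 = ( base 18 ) 45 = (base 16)4d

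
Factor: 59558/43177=2^1*97^1*307^1*43177^(-1 ) 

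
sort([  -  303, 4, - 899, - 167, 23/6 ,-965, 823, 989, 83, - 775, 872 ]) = [ - 965,  -  899,-775,  -  303 , - 167,23/6, 4,  83, 823 , 872, 989]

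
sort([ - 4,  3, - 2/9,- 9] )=[ - 9,  -  4, -2/9,3] 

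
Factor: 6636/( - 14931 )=-4/9  =  -2^2*3^( - 2)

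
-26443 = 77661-104104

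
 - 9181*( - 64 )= 587584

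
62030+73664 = 135694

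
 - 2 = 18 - 20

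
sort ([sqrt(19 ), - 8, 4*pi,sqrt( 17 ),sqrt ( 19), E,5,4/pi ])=[-8 , 4/pi,E,sqrt(17 ), sqrt( 19),sqrt( 19 ),5, 4*pi]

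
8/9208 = 1/1151 = 0.00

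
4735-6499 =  - 1764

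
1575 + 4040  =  5615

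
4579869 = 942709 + 3637160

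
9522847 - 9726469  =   - 203622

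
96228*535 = 51481980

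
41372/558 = 20686/279 = 74.14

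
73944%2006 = 1728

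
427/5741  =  427/5741 = 0.07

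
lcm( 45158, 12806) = 858002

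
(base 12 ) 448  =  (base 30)L2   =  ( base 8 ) 1170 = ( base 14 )332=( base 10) 632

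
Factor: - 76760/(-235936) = 2^(-2)*5^1 * 19^1*73^ ( - 1 ) = 95/292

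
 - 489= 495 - 984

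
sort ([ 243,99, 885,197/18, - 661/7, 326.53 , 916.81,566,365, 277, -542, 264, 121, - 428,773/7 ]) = [- 542, - 428, - 661/7,  197/18 , 99,773/7,121, 243,264, 277,326.53,365, 566,  885,  916.81]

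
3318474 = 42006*79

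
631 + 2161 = 2792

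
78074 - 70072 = 8002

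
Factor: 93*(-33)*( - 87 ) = 3^3*11^1*29^1*31^1 = 267003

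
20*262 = 5240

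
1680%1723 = 1680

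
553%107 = 18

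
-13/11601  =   -13/11601=- 0.00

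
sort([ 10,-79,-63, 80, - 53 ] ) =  [ - 79, - 63, - 53 , 10,80 ]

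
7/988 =7/988 =0.01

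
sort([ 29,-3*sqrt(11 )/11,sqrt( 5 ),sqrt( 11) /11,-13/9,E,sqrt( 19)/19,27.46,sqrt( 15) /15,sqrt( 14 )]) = [ - 13/9,-3*sqrt( 11)/11,  sqrt( 19 )/19,sqrt(15)/15,sqrt(11) /11, sqrt( 5 ), E,sqrt(  14 ), 27.46, 29] 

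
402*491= 197382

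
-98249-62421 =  - 160670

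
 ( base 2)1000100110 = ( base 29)is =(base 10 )550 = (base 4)20212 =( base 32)H6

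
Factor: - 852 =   -  2^2*3^1*71^1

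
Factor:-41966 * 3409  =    -  2^1*7^1*487^1*20983^1= - 143062094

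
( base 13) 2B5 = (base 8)746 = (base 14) 26A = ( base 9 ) 600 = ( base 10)486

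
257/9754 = 257/9754 = 0.03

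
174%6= 0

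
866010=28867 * 30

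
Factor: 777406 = 2^1*7^1*55529^1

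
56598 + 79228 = 135826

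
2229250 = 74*30125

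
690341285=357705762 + 332635523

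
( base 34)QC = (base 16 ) 380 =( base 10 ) 896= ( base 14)480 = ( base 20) 24g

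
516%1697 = 516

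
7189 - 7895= - 706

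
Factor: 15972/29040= 2^( -2)*5^(- 1)*11^1 = 11/20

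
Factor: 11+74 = 5^1*17^1= 85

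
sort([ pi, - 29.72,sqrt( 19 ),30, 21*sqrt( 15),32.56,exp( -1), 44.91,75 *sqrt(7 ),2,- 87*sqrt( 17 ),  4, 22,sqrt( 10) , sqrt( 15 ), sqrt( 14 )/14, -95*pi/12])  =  [ - 87*sqrt(17),-29.72  ,-95*pi/12, sqrt( 14 ) /14, exp( - 1 ),2,pi,sqrt( 10 ),sqrt( 15),  4,sqrt(19 ),22, 30, 32.56,44.91,  21*sqrt( 15),75 * sqrt( 7)] 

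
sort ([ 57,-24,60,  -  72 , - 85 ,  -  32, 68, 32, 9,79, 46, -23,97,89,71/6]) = [ - 85, - 72, - 32 , - 24, - 23,9, 71/6 , 32, 46, 57, 60,68, 79 , 89,  97]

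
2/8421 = 2/8421 = 0.00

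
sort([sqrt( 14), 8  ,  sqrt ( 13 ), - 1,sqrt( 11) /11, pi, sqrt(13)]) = [  -  1 , sqrt( 11 )/11, pi, sqrt(13), sqrt( 13), sqrt( 14 ), 8 ] 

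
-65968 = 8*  ( - 8246)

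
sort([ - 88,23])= [-88, 23] 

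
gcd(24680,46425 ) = 5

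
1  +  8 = 9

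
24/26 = 12/13 = 0.92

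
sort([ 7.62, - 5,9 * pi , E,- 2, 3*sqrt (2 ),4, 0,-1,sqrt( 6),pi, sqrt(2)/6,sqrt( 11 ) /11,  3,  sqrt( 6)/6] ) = [-5, - 2, - 1, 0, sqrt( 2)/6, sqrt (11)/11, sqrt( 6) /6,sqrt( 6) , E, 3,pi,  4, 3*sqrt(2 ),7.62,9*pi] 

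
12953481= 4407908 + 8545573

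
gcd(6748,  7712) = 964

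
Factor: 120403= 19^1 *6337^1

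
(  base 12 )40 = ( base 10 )48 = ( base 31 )1h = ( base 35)1d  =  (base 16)30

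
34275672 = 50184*683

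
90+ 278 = 368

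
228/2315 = 228/2315 = 0.10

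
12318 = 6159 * 2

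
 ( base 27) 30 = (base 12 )69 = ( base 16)51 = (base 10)81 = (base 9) 100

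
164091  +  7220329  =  7384420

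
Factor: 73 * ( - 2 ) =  - 2^1*73^1 = -  146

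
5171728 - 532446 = 4639282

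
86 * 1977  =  170022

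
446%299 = 147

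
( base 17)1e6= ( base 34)FN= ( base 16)215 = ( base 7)1361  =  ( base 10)533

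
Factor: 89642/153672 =2^(-2)*3^( - 1)*7^1 =7/12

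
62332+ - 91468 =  - 29136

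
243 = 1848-1605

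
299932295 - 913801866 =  - 613869571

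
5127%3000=2127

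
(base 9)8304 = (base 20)F3J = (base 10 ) 6079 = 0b1011110111111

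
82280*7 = 575960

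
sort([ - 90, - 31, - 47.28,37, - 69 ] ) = [ - 90,-69, - 47.28, - 31 , 37] 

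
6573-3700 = 2873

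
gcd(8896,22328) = 8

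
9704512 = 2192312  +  7512200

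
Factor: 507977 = 17^1*29881^1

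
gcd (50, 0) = 50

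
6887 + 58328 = 65215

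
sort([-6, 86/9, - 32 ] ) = [ - 32, -6, 86/9]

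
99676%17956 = 9896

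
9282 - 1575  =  7707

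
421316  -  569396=  -  148080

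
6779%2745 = 1289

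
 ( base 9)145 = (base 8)172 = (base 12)a2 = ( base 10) 122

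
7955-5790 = 2165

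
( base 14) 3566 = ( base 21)101k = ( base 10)9302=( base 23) hda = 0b10010001010110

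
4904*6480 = 31777920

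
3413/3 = 1137 + 2/3 = 1137.67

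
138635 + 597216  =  735851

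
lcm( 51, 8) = 408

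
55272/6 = 9212=9212.00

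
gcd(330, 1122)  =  66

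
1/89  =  1/89  =  0.01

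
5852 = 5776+76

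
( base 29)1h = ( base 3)1201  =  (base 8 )56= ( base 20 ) 26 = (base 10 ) 46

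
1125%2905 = 1125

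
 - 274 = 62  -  336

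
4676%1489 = 209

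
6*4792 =28752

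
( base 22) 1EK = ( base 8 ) 1454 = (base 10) 812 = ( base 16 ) 32c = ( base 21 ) 1he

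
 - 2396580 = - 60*39943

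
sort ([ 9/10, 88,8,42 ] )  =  [ 9/10,8,42, 88 ] 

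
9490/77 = 123 + 19/77= 123.25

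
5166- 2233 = 2933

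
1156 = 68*17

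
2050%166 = 58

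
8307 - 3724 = 4583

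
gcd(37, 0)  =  37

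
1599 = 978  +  621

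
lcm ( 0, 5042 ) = 0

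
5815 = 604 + 5211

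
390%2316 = 390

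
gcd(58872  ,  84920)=88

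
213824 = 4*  53456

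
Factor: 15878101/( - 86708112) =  - 2^( - 4)*3^( - 1)*41^( - 1 )*44059^( - 1) * 15878101^1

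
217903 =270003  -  52100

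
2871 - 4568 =-1697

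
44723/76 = 588 + 35/76  =  588.46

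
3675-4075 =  - 400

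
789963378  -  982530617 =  - 192567239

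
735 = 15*49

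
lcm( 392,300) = 29400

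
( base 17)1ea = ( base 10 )537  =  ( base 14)2a5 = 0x219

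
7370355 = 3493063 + 3877292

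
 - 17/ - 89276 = 17/89276 = 0.00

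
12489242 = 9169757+3319485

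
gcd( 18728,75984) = 8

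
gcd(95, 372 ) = 1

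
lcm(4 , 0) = 0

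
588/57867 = 196/19289=0.01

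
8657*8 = 69256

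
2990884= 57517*52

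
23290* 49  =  1141210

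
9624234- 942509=8681725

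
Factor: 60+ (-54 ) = 2^1*3^1 = 6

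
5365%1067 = 30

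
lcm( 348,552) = 16008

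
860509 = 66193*13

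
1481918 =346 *4283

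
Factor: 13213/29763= 3^(- 2 ) * 73^1 * 181^1*3307^( - 1 ) 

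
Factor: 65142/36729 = 2^1*47^1 * 53^( -1 ) = 94/53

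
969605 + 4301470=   5271075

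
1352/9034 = 676/4517= 0.15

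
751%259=233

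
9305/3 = 3101+ 2/3 = 3101.67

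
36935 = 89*415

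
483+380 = 863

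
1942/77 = 25 + 17/77 =25.22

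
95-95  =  0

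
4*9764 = 39056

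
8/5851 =8/5851=0.00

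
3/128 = 3/128  =  0.02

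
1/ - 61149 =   -  1 + 61148/61149= - 0.00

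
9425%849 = 86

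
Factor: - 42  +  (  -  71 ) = -113^1=-113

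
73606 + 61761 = 135367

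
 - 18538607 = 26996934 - 45535541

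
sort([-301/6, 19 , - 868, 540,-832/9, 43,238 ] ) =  [ - 868 ,-832/9, - 301/6, 19, 43,238, 540]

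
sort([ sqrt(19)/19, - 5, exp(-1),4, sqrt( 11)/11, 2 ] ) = [ - 5,sqrt ( 19)/19, sqrt(11) /11, exp(-1), 2,4 ] 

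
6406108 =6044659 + 361449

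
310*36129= 11199990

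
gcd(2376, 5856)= 24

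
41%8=1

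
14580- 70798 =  -56218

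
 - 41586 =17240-58826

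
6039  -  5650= 389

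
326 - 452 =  - 126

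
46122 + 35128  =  81250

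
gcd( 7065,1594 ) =1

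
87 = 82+5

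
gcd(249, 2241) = 249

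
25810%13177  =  12633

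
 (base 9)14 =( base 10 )13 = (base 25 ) D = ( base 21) d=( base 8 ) 15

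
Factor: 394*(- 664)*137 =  - 35841392 = - 2^4*83^1*137^1*197^1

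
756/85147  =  756/85147 = 0.01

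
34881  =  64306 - 29425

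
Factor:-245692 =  - 2^2*239^1*257^1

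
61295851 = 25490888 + 35804963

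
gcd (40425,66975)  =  75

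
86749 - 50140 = 36609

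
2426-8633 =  - 6207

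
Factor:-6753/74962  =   - 2^ ( - 1) * 3^1*37^( - 1 ) * 1013^( - 1)*2251^1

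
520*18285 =9508200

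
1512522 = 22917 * 66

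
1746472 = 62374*28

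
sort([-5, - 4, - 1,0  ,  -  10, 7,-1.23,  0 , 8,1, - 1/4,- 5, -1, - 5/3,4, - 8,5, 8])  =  [  -  10, - 8,  -  5,-5,-4 ,- 5/3, - 1.23, - 1,-1,-1/4,0,0 , 1,4,5,7, 8,8 ] 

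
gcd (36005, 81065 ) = 5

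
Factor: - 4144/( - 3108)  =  2^2*3^( - 1) = 4/3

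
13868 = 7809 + 6059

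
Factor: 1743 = 3^1*7^1*83^1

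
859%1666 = 859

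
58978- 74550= - 15572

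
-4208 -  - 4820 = 612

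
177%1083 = 177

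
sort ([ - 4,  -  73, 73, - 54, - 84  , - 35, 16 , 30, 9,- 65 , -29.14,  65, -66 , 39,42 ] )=[  -  84,  -  73,  -  66,  -  65, - 54,  -  35,-29.14,  -  4 , 9,  16, 30, 39,  42,65,73 ] 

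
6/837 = 2/279 = 0.01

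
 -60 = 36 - 96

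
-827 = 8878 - 9705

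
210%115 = 95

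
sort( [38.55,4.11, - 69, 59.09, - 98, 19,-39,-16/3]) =[- 98,- 69, - 39, - 16/3, 4.11, 19, 38.55,  59.09] 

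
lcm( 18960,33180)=132720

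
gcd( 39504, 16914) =6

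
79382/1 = 79382  =  79382.00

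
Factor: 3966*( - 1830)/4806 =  - 2^1*3^(-1)*5^1*61^1*89^ ( - 1 )*661^1=- 403210/267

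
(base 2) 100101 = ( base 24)1d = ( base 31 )16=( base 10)37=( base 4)211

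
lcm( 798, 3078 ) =21546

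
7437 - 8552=-1115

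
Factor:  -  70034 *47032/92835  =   - 2^4*3^( - 2)*5^(  -  1 )*19^2*97^1*2063^(- 1)*5879^1 = - 3293839088/92835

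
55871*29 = 1620259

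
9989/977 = 10 + 219/977 = 10.22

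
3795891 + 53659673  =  57455564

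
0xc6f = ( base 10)3183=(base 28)41j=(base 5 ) 100213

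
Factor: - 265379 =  - 29^1 * 9151^1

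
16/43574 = 8/21787  =  0.00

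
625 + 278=903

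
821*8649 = 7100829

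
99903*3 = 299709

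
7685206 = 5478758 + 2206448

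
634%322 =312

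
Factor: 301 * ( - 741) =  - 223041 = - 3^1*7^1*13^1 * 19^1 * 43^1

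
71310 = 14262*5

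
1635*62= 101370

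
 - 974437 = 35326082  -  36300519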